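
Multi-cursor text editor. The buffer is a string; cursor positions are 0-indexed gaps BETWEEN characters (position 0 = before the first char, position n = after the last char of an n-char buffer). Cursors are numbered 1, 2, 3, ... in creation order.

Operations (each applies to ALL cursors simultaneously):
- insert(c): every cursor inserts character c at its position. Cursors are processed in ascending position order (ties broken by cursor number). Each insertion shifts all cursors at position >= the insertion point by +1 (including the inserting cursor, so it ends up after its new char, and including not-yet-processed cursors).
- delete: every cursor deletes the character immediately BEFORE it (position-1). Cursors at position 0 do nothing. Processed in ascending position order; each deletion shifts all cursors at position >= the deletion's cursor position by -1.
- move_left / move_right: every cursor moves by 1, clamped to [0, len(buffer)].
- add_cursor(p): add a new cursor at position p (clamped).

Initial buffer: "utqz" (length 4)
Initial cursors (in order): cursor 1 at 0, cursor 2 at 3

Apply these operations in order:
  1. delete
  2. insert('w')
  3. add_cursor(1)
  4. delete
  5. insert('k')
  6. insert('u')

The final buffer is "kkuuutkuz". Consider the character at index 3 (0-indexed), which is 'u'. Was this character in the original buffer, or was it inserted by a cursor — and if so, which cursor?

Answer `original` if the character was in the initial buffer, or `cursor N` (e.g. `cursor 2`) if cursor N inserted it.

After op 1 (delete): buffer="utz" (len 3), cursors c1@0 c2@2, authorship ...
After op 2 (insert('w')): buffer="wutwz" (len 5), cursors c1@1 c2@4, authorship 1..2.
After op 3 (add_cursor(1)): buffer="wutwz" (len 5), cursors c1@1 c3@1 c2@4, authorship 1..2.
After op 4 (delete): buffer="utz" (len 3), cursors c1@0 c3@0 c2@2, authorship ...
After op 5 (insert('k')): buffer="kkutkz" (len 6), cursors c1@2 c3@2 c2@5, authorship 13..2.
After op 6 (insert('u')): buffer="kkuuutkuz" (len 9), cursors c1@4 c3@4 c2@8, authorship 1313..22.
Authorship (.=original, N=cursor N): 1 3 1 3 . . 2 2 .
Index 3: author = 3

Answer: cursor 3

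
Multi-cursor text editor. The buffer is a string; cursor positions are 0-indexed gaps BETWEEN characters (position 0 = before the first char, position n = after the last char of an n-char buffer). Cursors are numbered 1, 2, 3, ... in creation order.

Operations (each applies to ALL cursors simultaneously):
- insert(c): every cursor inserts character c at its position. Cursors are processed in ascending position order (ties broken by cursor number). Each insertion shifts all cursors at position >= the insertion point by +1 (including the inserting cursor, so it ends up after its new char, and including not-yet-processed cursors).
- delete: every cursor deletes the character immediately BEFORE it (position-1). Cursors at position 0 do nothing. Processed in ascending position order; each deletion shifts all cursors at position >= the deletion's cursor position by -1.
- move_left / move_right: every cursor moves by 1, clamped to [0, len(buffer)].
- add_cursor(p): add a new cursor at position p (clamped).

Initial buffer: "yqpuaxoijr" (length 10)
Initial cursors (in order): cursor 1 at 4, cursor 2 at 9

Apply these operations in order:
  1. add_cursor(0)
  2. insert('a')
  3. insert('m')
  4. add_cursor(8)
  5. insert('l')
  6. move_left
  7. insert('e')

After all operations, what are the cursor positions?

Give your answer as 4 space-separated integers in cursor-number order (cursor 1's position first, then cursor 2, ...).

Answer: 13 22 3 13

Derivation:
After op 1 (add_cursor(0)): buffer="yqpuaxoijr" (len 10), cursors c3@0 c1@4 c2@9, authorship ..........
After op 2 (insert('a')): buffer="ayqpuaaxoijar" (len 13), cursors c3@1 c1@6 c2@12, authorship 3....1.....2.
After op 3 (insert('m')): buffer="amyqpuamaxoijamr" (len 16), cursors c3@2 c1@8 c2@15, authorship 33....11.....22.
After op 4 (add_cursor(8)): buffer="amyqpuamaxoijamr" (len 16), cursors c3@2 c1@8 c4@8 c2@15, authorship 33....11.....22.
After op 5 (insert('l')): buffer="amlyqpuamllaxoijamlr" (len 20), cursors c3@3 c1@11 c4@11 c2@19, authorship 333....1114.....222.
After op 6 (move_left): buffer="amlyqpuamllaxoijamlr" (len 20), cursors c3@2 c1@10 c4@10 c2@18, authorship 333....1114.....222.
After op 7 (insert('e')): buffer="amelyqpuamleelaxoijamelr" (len 24), cursors c3@3 c1@13 c4@13 c2@22, authorship 3333....111144.....2222.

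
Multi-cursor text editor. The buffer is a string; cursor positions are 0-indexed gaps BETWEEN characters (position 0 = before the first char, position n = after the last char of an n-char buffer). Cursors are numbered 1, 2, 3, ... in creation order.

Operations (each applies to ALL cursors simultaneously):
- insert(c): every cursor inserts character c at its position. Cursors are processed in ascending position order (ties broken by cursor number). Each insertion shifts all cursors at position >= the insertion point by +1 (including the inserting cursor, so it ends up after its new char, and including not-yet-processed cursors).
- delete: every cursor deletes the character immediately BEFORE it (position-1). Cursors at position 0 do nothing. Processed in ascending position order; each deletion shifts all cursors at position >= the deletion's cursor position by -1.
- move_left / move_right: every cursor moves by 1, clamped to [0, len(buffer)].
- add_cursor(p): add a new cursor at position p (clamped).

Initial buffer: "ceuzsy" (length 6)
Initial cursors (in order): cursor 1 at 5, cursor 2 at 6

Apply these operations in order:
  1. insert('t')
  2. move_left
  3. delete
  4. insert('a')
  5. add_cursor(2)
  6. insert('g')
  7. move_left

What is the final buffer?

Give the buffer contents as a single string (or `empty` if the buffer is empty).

Answer: ceguzagtagt

Derivation:
After op 1 (insert('t')): buffer="ceuzstyt" (len 8), cursors c1@6 c2@8, authorship .....1.2
After op 2 (move_left): buffer="ceuzstyt" (len 8), cursors c1@5 c2@7, authorship .....1.2
After op 3 (delete): buffer="ceuztt" (len 6), cursors c1@4 c2@5, authorship ....12
After op 4 (insert('a')): buffer="ceuzatat" (len 8), cursors c1@5 c2@7, authorship ....1122
After op 5 (add_cursor(2)): buffer="ceuzatat" (len 8), cursors c3@2 c1@5 c2@7, authorship ....1122
After op 6 (insert('g')): buffer="ceguzagtagt" (len 11), cursors c3@3 c1@7 c2@10, authorship ..3..111222
After op 7 (move_left): buffer="ceguzagtagt" (len 11), cursors c3@2 c1@6 c2@9, authorship ..3..111222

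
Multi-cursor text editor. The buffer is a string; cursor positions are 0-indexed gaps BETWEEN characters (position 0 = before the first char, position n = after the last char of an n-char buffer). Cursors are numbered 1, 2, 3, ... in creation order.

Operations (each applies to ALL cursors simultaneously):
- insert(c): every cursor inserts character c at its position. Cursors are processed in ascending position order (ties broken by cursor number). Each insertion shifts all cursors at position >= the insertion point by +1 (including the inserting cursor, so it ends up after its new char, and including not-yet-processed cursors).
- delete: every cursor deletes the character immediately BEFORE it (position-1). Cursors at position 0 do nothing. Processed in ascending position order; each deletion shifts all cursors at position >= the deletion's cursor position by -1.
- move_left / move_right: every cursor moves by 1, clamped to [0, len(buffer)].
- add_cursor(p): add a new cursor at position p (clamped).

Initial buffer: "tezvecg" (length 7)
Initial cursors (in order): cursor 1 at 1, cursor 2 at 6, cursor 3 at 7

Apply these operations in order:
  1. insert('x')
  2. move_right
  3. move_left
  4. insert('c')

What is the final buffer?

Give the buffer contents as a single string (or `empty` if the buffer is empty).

Answer: txcezvecxcgcx

Derivation:
After op 1 (insert('x')): buffer="txezvecxgx" (len 10), cursors c1@2 c2@8 c3@10, authorship .1.....2.3
After op 2 (move_right): buffer="txezvecxgx" (len 10), cursors c1@3 c2@9 c3@10, authorship .1.....2.3
After op 3 (move_left): buffer="txezvecxgx" (len 10), cursors c1@2 c2@8 c3@9, authorship .1.....2.3
After op 4 (insert('c')): buffer="txcezvecxcgcx" (len 13), cursors c1@3 c2@10 c3@12, authorship .11.....22.33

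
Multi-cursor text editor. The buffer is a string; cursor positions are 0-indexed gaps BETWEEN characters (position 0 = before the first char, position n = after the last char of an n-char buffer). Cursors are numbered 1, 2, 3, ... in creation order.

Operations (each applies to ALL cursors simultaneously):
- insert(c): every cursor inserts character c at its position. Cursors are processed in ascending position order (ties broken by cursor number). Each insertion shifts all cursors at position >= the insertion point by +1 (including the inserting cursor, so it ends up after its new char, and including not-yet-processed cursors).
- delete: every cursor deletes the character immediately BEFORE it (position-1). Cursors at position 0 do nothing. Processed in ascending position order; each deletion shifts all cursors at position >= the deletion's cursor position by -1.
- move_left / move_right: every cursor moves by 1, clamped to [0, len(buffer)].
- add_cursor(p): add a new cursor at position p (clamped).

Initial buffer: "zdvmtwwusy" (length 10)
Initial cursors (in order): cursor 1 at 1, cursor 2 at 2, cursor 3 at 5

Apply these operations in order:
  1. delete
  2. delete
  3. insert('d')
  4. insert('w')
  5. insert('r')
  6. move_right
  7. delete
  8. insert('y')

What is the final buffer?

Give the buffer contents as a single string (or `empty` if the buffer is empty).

After op 1 (delete): buffer="vmwwusy" (len 7), cursors c1@0 c2@0 c3@2, authorship .......
After op 2 (delete): buffer="vwwusy" (len 6), cursors c1@0 c2@0 c3@1, authorship ......
After op 3 (insert('d')): buffer="ddvdwwusy" (len 9), cursors c1@2 c2@2 c3@4, authorship 12.3.....
After op 4 (insert('w')): buffer="ddwwvdwwwusy" (len 12), cursors c1@4 c2@4 c3@7, authorship 1212.33.....
After op 5 (insert('r')): buffer="ddwwrrvdwrwwusy" (len 15), cursors c1@6 c2@6 c3@10, authorship 121212.333.....
After op 6 (move_right): buffer="ddwwrrvdwrwwusy" (len 15), cursors c1@7 c2@7 c3@11, authorship 121212.333.....
After op 7 (delete): buffer="ddwwrdwrwusy" (len 12), cursors c1@5 c2@5 c3@8, authorship 12121333....
After op 8 (insert('y')): buffer="ddwwryydwrywusy" (len 15), cursors c1@7 c2@7 c3@11, authorship 12121123333....

Answer: ddwwryydwrywusy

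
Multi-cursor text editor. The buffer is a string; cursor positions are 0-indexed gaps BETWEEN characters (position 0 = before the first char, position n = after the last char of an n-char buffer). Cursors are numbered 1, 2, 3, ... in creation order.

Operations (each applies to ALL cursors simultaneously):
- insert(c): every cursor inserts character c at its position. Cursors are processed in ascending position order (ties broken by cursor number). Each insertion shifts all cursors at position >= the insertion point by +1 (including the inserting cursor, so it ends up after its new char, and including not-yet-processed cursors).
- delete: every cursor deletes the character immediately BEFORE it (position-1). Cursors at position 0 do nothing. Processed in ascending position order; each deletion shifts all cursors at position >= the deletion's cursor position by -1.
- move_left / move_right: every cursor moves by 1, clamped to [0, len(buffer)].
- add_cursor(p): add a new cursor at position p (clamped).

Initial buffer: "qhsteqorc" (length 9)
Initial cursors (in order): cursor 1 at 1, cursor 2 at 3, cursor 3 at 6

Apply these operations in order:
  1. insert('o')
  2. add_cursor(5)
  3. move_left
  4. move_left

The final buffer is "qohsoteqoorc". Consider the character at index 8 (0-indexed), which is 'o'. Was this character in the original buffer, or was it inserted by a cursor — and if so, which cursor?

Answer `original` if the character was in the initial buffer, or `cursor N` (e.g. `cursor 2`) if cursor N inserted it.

After op 1 (insert('o')): buffer="qohsoteqoorc" (len 12), cursors c1@2 c2@5 c3@9, authorship .1..2...3...
After op 2 (add_cursor(5)): buffer="qohsoteqoorc" (len 12), cursors c1@2 c2@5 c4@5 c3@9, authorship .1..2...3...
After op 3 (move_left): buffer="qohsoteqoorc" (len 12), cursors c1@1 c2@4 c4@4 c3@8, authorship .1..2...3...
After op 4 (move_left): buffer="qohsoteqoorc" (len 12), cursors c1@0 c2@3 c4@3 c3@7, authorship .1..2...3...
Authorship (.=original, N=cursor N): . 1 . . 2 . . . 3 . . .
Index 8: author = 3

Answer: cursor 3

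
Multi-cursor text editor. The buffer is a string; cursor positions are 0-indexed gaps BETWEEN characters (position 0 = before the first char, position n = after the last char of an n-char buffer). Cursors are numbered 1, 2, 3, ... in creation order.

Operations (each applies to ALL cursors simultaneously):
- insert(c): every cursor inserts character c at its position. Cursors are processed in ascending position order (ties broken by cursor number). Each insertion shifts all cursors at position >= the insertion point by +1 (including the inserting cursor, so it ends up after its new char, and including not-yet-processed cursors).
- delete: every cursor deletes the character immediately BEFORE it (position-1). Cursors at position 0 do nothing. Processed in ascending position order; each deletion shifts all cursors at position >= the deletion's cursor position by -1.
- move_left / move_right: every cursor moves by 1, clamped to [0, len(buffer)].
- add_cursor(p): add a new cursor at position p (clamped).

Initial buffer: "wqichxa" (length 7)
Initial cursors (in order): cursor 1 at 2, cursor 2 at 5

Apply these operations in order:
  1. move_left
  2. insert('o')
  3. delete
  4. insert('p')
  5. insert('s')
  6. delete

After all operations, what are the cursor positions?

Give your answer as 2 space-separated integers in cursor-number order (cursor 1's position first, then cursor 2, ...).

After op 1 (move_left): buffer="wqichxa" (len 7), cursors c1@1 c2@4, authorship .......
After op 2 (insert('o')): buffer="woqicohxa" (len 9), cursors c1@2 c2@6, authorship .1...2...
After op 3 (delete): buffer="wqichxa" (len 7), cursors c1@1 c2@4, authorship .......
After op 4 (insert('p')): buffer="wpqicphxa" (len 9), cursors c1@2 c2@6, authorship .1...2...
After op 5 (insert('s')): buffer="wpsqicpshxa" (len 11), cursors c1@3 c2@8, authorship .11...22...
After op 6 (delete): buffer="wpqicphxa" (len 9), cursors c1@2 c2@6, authorship .1...2...

Answer: 2 6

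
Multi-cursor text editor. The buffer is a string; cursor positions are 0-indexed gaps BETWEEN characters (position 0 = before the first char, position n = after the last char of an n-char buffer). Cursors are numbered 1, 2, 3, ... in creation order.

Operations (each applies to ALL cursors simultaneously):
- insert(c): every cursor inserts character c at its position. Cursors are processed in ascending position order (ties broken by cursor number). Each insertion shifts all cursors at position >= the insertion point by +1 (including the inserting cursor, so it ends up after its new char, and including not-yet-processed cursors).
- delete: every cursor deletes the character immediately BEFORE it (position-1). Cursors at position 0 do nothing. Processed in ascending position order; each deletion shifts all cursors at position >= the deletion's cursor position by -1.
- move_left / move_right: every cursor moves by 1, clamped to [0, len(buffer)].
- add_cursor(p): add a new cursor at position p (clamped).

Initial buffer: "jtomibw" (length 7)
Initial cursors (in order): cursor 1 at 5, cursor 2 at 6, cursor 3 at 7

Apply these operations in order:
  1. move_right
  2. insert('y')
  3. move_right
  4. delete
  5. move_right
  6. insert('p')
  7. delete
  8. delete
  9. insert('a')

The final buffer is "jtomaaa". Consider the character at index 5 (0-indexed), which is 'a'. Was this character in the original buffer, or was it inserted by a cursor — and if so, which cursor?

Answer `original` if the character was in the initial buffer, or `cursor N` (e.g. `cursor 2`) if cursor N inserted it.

Answer: cursor 2

Derivation:
After op 1 (move_right): buffer="jtomibw" (len 7), cursors c1@6 c2@7 c3@7, authorship .......
After op 2 (insert('y')): buffer="jtomibywyy" (len 10), cursors c1@7 c2@10 c3@10, authorship ......1.23
After op 3 (move_right): buffer="jtomibywyy" (len 10), cursors c1@8 c2@10 c3@10, authorship ......1.23
After op 4 (delete): buffer="jtomiby" (len 7), cursors c1@7 c2@7 c3@7, authorship ......1
After op 5 (move_right): buffer="jtomiby" (len 7), cursors c1@7 c2@7 c3@7, authorship ......1
After op 6 (insert('p')): buffer="jtomibyppp" (len 10), cursors c1@10 c2@10 c3@10, authorship ......1123
After op 7 (delete): buffer="jtomiby" (len 7), cursors c1@7 c2@7 c3@7, authorship ......1
After op 8 (delete): buffer="jtom" (len 4), cursors c1@4 c2@4 c3@4, authorship ....
After op 9 (insert('a')): buffer="jtomaaa" (len 7), cursors c1@7 c2@7 c3@7, authorship ....123
Authorship (.=original, N=cursor N): . . . . 1 2 3
Index 5: author = 2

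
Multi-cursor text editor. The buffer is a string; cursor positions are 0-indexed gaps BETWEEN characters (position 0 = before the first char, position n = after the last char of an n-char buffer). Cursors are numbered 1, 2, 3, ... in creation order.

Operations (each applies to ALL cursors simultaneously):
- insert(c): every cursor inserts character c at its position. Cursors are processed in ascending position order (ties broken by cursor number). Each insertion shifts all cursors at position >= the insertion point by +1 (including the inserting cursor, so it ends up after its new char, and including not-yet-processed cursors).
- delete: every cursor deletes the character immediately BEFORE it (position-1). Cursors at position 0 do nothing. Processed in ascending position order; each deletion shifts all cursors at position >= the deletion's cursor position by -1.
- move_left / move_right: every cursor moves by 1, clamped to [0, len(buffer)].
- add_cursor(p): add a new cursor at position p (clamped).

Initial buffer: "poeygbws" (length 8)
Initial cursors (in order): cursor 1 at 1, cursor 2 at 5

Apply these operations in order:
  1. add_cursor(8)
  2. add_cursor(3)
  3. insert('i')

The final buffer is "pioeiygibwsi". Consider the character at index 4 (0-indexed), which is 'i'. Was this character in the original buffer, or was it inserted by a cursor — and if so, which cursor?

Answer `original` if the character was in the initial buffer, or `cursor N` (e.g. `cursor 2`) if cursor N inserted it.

Answer: cursor 4

Derivation:
After op 1 (add_cursor(8)): buffer="poeygbws" (len 8), cursors c1@1 c2@5 c3@8, authorship ........
After op 2 (add_cursor(3)): buffer="poeygbws" (len 8), cursors c1@1 c4@3 c2@5 c3@8, authorship ........
After op 3 (insert('i')): buffer="pioeiygibwsi" (len 12), cursors c1@2 c4@5 c2@8 c3@12, authorship .1..4..2...3
Authorship (.=original, N=cursor N): . 1 . . 4 . . 2 . . . 3
Index 4: author = 4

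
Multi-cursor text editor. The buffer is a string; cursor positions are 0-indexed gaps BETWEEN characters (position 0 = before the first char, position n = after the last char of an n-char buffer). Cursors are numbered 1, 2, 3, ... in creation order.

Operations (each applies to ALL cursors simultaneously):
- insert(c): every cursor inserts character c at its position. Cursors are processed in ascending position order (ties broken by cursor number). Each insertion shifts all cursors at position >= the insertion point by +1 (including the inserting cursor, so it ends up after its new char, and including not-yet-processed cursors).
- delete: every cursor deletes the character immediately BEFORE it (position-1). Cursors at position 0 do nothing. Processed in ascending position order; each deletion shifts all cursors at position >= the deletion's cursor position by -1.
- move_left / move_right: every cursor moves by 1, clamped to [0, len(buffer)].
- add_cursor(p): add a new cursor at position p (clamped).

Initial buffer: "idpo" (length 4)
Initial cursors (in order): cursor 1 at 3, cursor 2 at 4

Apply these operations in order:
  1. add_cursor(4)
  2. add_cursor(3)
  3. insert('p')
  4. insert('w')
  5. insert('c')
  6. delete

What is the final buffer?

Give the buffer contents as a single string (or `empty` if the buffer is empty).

Answer: idpppwwoppww

Derivation:
After op 1 (add_cursor(4)): buffer="idpo" (len 4), cursors c1@3 c2@4 c3@4, authorship ....
After op 2 (add_cursor(3)): buffer="idpo" (len 4), cursors c1@3 c4@3 c2@4 c3@4, authorship ....
After op 3 (insert('p')): buffer="idpppopp" (len 8), cursors c1@5 c4@5 c2@8 c3@8, authorship ...14.23
After op 4 (insert('w')): buffer="idpppwwoppww" (len 12), cursors c1@7 c4@7 c2@12 c3@12, authorship ...1414.2323
After op 5 (insert('c')): buffer="idpppwwccoppwwcc" (len 16), cursors c1@9 c4@9 c2@16 c3@16, authorship ...141414.232323
After op 6 (delete): buffer="idpppwwoppww" (len 12), cursors c1@7 c4@7 c2@12 c3@12, authorship ...1414.2323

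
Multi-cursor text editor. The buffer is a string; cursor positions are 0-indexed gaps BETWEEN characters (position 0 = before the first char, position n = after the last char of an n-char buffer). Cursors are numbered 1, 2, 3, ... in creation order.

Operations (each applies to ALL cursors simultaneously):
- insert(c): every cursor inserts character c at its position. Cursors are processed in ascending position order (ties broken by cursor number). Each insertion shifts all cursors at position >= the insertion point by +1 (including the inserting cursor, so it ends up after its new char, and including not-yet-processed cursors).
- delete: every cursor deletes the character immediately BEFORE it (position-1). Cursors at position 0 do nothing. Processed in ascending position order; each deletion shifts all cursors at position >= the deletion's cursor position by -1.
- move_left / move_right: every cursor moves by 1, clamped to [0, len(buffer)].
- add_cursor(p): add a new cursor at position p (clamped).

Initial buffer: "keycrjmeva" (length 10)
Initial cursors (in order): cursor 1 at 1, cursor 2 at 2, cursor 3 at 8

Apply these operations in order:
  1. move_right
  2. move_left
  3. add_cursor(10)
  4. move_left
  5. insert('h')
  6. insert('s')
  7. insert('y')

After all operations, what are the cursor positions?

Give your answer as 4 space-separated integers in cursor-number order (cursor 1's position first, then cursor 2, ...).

Answer: 3 7 16 21

Derivation:
After op 1 (move_right): buffer="keycrjmeva" (len 10), cursors c1@2 c2@3 c3@9, authorship ..........
After op 2 (move_left): buffer="keycrjmeva" (len 10), cursors c1@1 c2@2 c3@8, authorship ..........
After op 3 (add_cursor(10)): buffer="keycrjmeva" (len 10), cursors c1@1 c2@2 c3@8 c4@10, authorship ..........
After op 4 (move_left): buffer="keycrjmeva" (len 10), cursors c1@0 c2@1 c3@7 c4@9, authorship ..........
After op 5 (insert('h')): buffer="hkheycrjmhevha" (len 14), cursors c1@1 c2@3 c3@10 c4@13, authorship 1.2......3..4.
After op 6 (insert('s')): buffer="hskhseycrjmhsevhsa" (len 18), cursors c1@2 c2@5 c3@13 c4@17, authorship 11.22......33..44.
After op 7 (insert('y')): buffer="hsykhsyeycrjmhsyevhsya" (len 22), cursors c1@3 c2@7 c3@16 c4@21, authorship 111.222......333..444.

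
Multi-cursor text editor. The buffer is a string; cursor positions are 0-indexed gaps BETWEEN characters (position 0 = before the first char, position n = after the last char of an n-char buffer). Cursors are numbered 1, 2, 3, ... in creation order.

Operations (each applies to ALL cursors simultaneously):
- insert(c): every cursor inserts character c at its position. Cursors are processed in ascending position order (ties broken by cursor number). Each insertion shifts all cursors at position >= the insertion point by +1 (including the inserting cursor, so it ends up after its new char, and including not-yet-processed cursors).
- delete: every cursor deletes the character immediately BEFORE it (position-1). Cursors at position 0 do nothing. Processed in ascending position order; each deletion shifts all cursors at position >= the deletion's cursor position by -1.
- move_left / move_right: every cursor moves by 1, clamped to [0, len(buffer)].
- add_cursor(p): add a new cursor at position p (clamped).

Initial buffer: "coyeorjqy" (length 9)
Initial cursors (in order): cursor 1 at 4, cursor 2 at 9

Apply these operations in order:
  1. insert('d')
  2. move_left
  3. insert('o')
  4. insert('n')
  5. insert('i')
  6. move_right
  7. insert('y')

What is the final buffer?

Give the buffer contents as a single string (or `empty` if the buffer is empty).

Answer: coyeonidyorjqyonidy

Derivation:
After op 1 (insert('d')): buffer="coyedorjqyd" (len 11), cursors c1@5 c2@11, authorship ....1.....2
After op 2 (move_left): buffer="coyedorjqyd" (len 11), cursors c1@4 c2@10, authorship ....1.....2
After op 3 (insert('o')): buffer="coyeodorjqyod" (len 13), cursors c1@5 c2@12, authorship ....11.....22
After op 4 (insert('n')): buffer="coyeondorjqyond" (len 15), cursors c1@6 c2@14, authorship ....111.....222
After op 5 (insert('i')): buffer="coyeonidorjqyonid" (len 17), cursors c1@7 c2@16, authorship ....1111.....2222
After op 6 (move_right): buffer="coyeonidorjqyonid" (len 17), cursors c1@8 c2@17, authorship ....1111.....2222
After op 7 (insert('y')): buffer="coyeonidyorjqyonidy" (len 19), cursors c1@9 c2@19, authorship ....11111.....22222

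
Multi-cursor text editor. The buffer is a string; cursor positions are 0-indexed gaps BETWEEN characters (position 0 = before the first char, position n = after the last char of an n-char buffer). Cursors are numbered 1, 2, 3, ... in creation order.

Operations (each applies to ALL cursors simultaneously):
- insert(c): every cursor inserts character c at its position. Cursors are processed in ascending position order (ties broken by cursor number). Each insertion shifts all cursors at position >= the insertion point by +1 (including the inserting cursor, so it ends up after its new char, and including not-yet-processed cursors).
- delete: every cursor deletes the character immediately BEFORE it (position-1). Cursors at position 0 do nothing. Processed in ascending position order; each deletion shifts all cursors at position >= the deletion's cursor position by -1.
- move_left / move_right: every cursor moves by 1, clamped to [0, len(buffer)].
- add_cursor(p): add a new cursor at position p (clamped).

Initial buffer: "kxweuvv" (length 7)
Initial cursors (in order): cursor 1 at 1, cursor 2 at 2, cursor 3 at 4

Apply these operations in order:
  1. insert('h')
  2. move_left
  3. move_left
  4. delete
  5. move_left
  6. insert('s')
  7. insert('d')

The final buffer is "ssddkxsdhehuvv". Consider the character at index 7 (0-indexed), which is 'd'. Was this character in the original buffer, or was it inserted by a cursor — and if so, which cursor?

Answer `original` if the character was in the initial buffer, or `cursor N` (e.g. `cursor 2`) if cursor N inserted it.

After op 1 (insert('h')): buffer="khxhwehuvv" (len 10), cursors c1@2 c2@4 c3@7, authorship .1.2..3...
After op 2 (move_left): buffer="khxhwehuvv" (len 10), cursors c1@1 c2@3 c3@6, authorship .1.2..3...
After op 3 (move_left): buffer="khxhwehuvv" (len 10), cursors c1@0 c2@2 c3@5, authorship .1.2..3...
After op 4 (delete): buffer="kxhehuvv" (len 8), cursors c1@0 c2@1 c3@3, authorship ..2.3...
After op 5 (move_left): buffer="kxhehuvv" (len 8), cursors c1@0 c2@0 c3@2, authorship ..2.3...
After op 6 (insert('s')): buffer="sskxshehuvv" (len 11), cursors c1@2 c2@2 c3@5, authorship 12..32.3...
After op 7 (insert('d')): buffer="ssddkxsdhehuvv" (len 14), cursors c1@4 c2@4 c3@8, authorship 1212..332.3...
Authorship (.=original, N=cursor N): 1 2 1 2 . . 3 3 2 . 3 . . .
Index 7: author = 3

Answer: cursor 3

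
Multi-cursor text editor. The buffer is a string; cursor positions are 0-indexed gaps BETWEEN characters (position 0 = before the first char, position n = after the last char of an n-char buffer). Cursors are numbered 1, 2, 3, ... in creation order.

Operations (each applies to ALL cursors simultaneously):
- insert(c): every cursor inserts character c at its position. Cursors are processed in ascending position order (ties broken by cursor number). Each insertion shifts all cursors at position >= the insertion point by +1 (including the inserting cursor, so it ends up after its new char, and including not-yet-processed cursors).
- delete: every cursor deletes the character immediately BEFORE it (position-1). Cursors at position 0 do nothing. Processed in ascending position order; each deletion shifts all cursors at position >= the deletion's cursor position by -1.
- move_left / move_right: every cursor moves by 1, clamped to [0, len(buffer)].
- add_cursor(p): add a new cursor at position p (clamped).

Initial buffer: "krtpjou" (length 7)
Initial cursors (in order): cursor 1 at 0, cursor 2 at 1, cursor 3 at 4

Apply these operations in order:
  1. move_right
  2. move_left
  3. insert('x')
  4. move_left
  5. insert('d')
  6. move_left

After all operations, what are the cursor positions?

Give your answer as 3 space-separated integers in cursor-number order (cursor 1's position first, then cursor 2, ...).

After op 1 (move_right): buffer="krtpjou" (len 7), cursors c1@1 c2@2 c3@5, authorship .......
After op 2 (move_left): buffer="krtpjou" (len 7), cursors c1@0 c2@1 c3@4, authorship .......
After op 3 (insert('x')): buffer="xkxrtpxjou" (len 10), cursors c1@1 c2@3 c3@7, authorship 1.2...3...
After op 4 (move_left): buffer="xkxrtpxjou" (len 10), cursors c1@0 c2@2 c3@6, authorship 1.2...3...
After op 5 (insert('d')): buffer="dxkdxrtpdxjou" (len 13), cursors c1@1 c2@4 c3@9, authorship 11.22...33...
After op 6 (move_left): buffer="dxkdxrtpdxjou" (len 13), cursors c1@0 c2@3 c3@8, authorship 11.22...33...

Answer: 0 3 8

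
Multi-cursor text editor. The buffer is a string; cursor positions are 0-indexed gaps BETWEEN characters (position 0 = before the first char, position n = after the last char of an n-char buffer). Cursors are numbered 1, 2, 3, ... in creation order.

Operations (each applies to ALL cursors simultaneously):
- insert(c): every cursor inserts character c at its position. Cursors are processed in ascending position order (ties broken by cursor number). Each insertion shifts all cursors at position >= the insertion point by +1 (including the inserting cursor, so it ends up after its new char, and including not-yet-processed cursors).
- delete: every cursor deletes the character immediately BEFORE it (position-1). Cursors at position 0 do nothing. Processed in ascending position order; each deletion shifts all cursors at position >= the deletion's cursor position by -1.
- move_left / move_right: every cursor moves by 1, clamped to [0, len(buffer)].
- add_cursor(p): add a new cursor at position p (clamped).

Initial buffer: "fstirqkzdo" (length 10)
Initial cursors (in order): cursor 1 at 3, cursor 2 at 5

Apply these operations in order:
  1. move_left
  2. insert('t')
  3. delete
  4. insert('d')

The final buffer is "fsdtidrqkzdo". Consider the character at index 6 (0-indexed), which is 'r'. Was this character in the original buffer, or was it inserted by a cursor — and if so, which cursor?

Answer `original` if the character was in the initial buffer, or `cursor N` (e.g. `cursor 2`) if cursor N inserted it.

After op 1 (move_left): buffer="fstirqkzdo" (len 10), cursors c1@2 c2@4, authorship ..........
After op 2 (insert('t')): buffer="fsttitrqkzdo" (len 12), cursors c1@3 c2@6, authorship ..1..2......
After op 3 (delete): buffer="fstirqkzdo" (len 10), cursors c1@2 c2@4, authorship ..........
After op 4 (insert('d')): buffer="fsdtidrqkzdo" (len 12), cursors c1@3 c2@6, authorship ..1..2......
Authorship (.=original, N=cursor N): . . 1 . . 2 . . . . . .
Index 6: author = original

Answer: original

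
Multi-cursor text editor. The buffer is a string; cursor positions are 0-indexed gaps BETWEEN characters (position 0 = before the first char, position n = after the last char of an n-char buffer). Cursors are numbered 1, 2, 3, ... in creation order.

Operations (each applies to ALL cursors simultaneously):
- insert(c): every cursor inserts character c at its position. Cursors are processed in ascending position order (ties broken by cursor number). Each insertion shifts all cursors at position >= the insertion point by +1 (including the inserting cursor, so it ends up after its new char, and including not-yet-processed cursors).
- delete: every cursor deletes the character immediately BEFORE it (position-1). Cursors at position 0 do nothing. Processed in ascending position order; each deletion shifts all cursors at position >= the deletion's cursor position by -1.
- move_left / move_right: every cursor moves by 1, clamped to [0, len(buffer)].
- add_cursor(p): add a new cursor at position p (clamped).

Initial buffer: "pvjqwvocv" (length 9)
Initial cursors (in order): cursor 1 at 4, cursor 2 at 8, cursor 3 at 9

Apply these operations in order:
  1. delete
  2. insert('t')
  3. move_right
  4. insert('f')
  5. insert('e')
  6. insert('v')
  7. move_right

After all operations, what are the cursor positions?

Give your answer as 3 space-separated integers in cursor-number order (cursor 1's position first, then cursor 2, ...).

Answer: 9 18 18

Derivation:
After op 1 (delete): buffer="pvjwvo" (len 6), cursors c1@3 c2@6 c3@6, authorship ......
After op 2 (insert('t')): buffer="pvjtwvott" (len 9), cursors c1@4 c2@9 c3@9, authorship ...1...23
After op 3 (move_right): buffer="pvjtwvott" (len 9), cursors c1@5 c2@9 c3@9, authorship ...1...23
After op 4 (insert('f')): buffer="pvjtwfvottff" (len 12), cursors c1@6 c2@12 c3@12, authorship ...1.1..2323
After op 5 (insert('e')): buffer="pvjtwfevottffee" (len 15), cursors c1@7 c2@15 c3@15, authorship ...1.11..232323
After op 6 (insert('v')): buffer="pvjtwfevvottffeevv" (len 18), cursors c1@8 c2@18 c3@18, authorship ...1.111..23232323
After op 7 (move_right): buffer="pvjtwfevvottffeevv" (len 18), cursors c1@9 c2@18 c3@18, authorship ...1.111..23232323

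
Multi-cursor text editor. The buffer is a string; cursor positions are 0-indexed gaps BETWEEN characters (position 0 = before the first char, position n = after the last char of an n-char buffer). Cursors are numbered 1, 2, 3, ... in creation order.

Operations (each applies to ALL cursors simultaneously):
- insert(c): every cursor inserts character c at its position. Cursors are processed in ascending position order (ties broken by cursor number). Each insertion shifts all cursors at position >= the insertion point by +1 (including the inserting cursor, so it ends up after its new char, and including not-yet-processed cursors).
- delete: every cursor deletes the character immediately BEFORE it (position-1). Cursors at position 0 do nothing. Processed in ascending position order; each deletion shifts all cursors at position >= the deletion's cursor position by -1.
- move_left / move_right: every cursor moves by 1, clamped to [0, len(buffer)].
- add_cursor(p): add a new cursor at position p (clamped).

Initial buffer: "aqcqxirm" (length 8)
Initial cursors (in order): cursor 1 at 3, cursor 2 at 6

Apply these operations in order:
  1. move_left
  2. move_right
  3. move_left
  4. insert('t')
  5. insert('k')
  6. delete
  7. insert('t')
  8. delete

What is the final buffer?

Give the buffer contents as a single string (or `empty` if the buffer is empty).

Answer: aqtcqxtirm

Derivation:
After op 1 (move_left): buffer="aqcqxirm" (len 8), cursors c1@2 c2@5, authorship ........
After op 2 (move_right): buffer="aqcqxirm" (len 8), cursors c1@3 c2@6, authorship ........
After op 3 (move_left): buffer="aqcqxirm" (len 8), cursors c1@2 c2@5, authorship ........
After op 4 (insert('t')): buffer="aqtcqxtirm" (len 10), cursors c1@3 c2@7, authorship ..1...2...
After op 5 (insert('k')): buffer="aqtkcqxtkirm" (len 12), cursors c1@4 c2@9, authorship ..11...22...
After op 6 (delete): buffer="aqtcqxtirm" (len 10), cursors c1@3 c2@7, authorship ..1...2...
After op 7 (insert('t')): buffer="aqttcqxttirm" (len 12), cursors c1@4 c2@9, authorship ..11...22...
After op 8 (delete): buffer="aqtcqxtirm" (len 10), cursors c1@3 c2@7, authorship ..1...2...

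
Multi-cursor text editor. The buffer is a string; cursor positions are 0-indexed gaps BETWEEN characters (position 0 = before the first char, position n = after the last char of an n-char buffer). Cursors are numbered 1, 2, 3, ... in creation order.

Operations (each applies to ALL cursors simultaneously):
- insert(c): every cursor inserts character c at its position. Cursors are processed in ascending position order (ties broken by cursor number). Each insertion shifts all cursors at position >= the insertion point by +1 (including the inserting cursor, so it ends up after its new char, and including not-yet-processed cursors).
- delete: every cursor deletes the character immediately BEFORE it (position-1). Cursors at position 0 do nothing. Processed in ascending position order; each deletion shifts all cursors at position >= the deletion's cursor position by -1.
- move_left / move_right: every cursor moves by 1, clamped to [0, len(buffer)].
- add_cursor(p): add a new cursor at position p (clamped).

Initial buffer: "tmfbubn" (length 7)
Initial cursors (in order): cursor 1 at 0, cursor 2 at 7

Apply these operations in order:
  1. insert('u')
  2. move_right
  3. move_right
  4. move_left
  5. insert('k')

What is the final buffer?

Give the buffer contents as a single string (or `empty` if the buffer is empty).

After op 1 (insert('u')): buffer="utmfbubnu" (len 9), cursors c1@1 c2@9, authorship 1.......2
After op 2 (move_right): buffer="utmfbubnu" (len 9), cursors c1@2 c2@9, authorship 1.......2
After op 3 (move_right): buffer="utmfbubnu" (len 9), cursors c1@3 c2@9, authorship 1.......2
After op 4 (move_left): buffer="utmfbubnu" (len 9), cursors c1@2 c2@8, authorship 1.......2
After op 5 (insert('k')): buffer="utkmfbubnku" (len 11), cursors c1@3 c2@10, authorship 1.1......22

Answer: utkmfbubnku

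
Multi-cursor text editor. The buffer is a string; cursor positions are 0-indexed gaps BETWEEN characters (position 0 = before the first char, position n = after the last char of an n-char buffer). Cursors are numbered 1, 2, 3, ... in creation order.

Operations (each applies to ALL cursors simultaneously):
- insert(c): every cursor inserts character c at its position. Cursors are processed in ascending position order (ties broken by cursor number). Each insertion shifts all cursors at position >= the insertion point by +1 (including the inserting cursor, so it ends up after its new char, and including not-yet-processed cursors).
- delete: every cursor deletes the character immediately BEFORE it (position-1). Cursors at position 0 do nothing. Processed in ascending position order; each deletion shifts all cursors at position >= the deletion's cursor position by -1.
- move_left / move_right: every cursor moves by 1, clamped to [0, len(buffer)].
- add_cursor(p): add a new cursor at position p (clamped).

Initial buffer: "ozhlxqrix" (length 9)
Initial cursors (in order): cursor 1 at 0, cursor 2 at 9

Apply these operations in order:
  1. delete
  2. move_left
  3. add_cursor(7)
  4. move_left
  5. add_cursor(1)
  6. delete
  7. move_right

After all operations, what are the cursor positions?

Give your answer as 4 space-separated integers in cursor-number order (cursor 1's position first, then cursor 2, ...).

After op 1 (delete): buffer="ozhlxqri" (len 8), cursors c1@0 c2@8, authorship ........
After op 2 (move_left): buffer="ozhlxqri" (len 8), cursors c1@0 c2@7, authorship ........
After op 3 (add_cursor(7)): buffer="ozhlxqri" (len 8), cursors c1@0 c2@7 c3@7, authorship ........
After op 4 (move_left): buffer="ozhlxqri" (len 8), cursors c1@0 c2@6 c3@6, authorship ........
After op 5 (add_cursor(1)): buffer="ozhlxqri" (len 8), cursors c1@0 c4@1 c2@6 c3@6, authorship ........
After op 6 (delete): buffer="zhlri" (len 5), cursors c1@0 c4@0 c2@3 c3@3, authorship .....
After op 7 (move_right): buffer="zhlri" (len 5), cursors c1@1 c4@1 c2@4 c3@4, authorship .....

Answer: 1 4 4 1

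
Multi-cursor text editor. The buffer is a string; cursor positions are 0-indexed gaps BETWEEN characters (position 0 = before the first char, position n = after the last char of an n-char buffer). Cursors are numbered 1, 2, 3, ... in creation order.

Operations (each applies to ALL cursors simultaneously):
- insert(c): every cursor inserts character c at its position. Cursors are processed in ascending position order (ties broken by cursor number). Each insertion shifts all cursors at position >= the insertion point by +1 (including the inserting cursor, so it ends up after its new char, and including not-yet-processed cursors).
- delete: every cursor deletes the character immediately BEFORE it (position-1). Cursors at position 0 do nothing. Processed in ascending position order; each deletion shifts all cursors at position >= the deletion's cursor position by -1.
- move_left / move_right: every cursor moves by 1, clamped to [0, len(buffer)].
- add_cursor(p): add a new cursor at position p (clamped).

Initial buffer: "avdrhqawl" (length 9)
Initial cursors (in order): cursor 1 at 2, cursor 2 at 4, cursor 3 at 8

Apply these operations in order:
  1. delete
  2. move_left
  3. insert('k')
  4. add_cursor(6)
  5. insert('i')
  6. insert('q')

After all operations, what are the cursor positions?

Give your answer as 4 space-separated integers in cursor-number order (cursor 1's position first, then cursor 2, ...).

After op 1 (delete): buffer="adhqal" (len 6), cursors c1@1 c2@2 c3@5, authorship ......
After op 2 (move_left): buffer="adhqal" (len 6), cursors c1@0 c2@1 c3@4, authorship ......
After op 3 (insert('k')): buffer="kakdhqkal" (len 9), cursors c1@1 c2@3 c3@7, authorship 1.2...3..
After op 4 (add_cursor(6)): buffer="kakdhqkal" (len 9), cursors c1@1 c2@3 c4@6 c3@7, authorship 1.2...3..
After op 5 (insert('i')): buffer="kiakidhqikial" (len 13), cursors c1@2 c2@5 c4@9 c3@11, authorship 11.22...433..
After op 6 (insert('q')): buffer="kiqakiqdhqiqkiqal" (len 17), cursors c1@3 c2@7 c4@12 c3@15, authorship 111.222...44333..

Answer: 3 7 15 12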